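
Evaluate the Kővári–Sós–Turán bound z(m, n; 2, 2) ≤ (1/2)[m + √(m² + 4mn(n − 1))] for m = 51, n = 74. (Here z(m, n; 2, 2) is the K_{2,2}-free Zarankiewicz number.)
z(51, 74; 2, 2) ≤ (1/2)[51 + √(51² + 4·51·74·73)] = (1/2)[51 + √1104609] = 551.0019

Kővári–Sós–Turán: let r_1, ..., r_51 be the row sums and z = Σ r_i the total number of 1s. Each pair of columns can share at most one row with both entries 1 (else a 2×2 all-ones block appears), so Σ_i C(r_i, 2) ≤ C(74, 2) = 2701. By convexity Σ_i C(r_i, 2) ≥ 51·C(z/51, 2) = z(z − 51)/(2·51), giving z² − 51z − 51·74·73 ≤ 0 and hence z ≤ (1/2)[51 + √(2601 + 4·275502)] = (1/2)[51 + √1104609] ≈ (1/2)(51 + 1051.0038) = 551.0019.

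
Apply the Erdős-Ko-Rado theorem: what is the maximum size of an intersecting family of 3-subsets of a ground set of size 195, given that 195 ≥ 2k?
max |F| = C(194, 2) = 18721

The Erdős-Ko-Rado theorem states: for n ≥ 2k, an intersecting family of k-subsets of an n-element set has size at most C(n − 1, k − 1), with equality for 'star' families {A ⊆ [n] : |A| = k, i ∈ A} (fix an element i). For n = 195, k = 3: C(194, 2) = 18721.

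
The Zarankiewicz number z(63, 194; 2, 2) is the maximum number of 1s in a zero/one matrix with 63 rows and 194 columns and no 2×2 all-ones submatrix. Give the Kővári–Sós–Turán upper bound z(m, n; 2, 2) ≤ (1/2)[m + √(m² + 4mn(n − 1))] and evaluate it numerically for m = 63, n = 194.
z(63, 194; 2, 2) ≤ (1/2)[63 + √(63² + 4·63·194·193)] = (1/2)[63 + √9439353] = 1567.6765

Kővári–Sós–Turán: let r_1, ..., r_63 be the row sums and z = Σ r_i the total number of 1s. Each pair of columns can share at most one row with both entries 1 (else a 2×2 all-ones block appears), so Σ_i C(r_i, 2) ≤ C(194, 2) = 18721. By convexity Σ_i C(r_i, 2) ≥ 63·C(z/63, 2) = z(z − 63)/(2·63), giving z² − 63z − 63·194·193 ≤ 0 and hence z ≤ (1/2)[63 + √(3969 + 4·2358846)] = (1/2)[63 + √9439353] ≈ (1/2)(63 + 3072.353) = 1567.6765.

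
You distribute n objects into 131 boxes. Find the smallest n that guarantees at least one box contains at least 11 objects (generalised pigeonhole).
n = (11 − 1)·131 + 1 = 1311

By the generalised pigeonhole principle, to guarantee some box contains ≥ r objects we need more than (r − 1) · k objects total. Threshold: n = (r − 1) · k + 1. With r = 11 and k = 131: n = 10 · 131 + 1 = 1310 + 1 = 1311. For n = 1310 = 10 · 131, we can put exactly 10 objects in every box, avoiding 11 in any single one — so 1311 is tight.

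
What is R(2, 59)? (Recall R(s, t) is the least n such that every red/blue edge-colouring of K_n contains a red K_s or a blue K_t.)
R(2, 59) = 59

R(2, k) = k for all k ≥ 2: in a 2-colouring of K_k, either some edge is red (a red K_2) or all edges are blue (a blue K_k). And K_{58} coloured all-blue has no blue K_59, so R(2, 59) > 58. Hence R(2, 59) = 59.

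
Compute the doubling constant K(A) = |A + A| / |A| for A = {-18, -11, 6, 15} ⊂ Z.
K = |A + A| / |A| = 10/4 = 5/2

Enumerate A + A = {a + b : a, b ∈ A}. With |A| = 4, there are |A|^2 = 16 ordered sum pairs; collecting distinct values, A + A = {-36, -29, -22, -12, -5, -3, 4, 12, 21, 30}, so |A + A| = 10. Thus K = 10/4 = 5/2. For comparison, the minimum possible |A + A| over all 4-element sets is 2·4 − 1 = 7 (so min K = 7/4), attained only by arithmetic progressions.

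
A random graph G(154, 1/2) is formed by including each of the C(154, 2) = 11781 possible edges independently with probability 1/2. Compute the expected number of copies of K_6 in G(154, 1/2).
E[# K_6] = C(154, 6) · (1/2)^C(6, 2) = 16787178870 / 2^15 = 8393589435/16384 ≈ 512304.042664

For each 6-subset S of vertices (there are C(154, 6) = 16787178870 such S), let X_S = 1 if S induces a K_6 (all C(6, 2) = 15 edges present). Then P(X_S = 1) = (1/2)^15 = 1/32768. By linearity of expectation, E[# K_6] = C(154, 6) · (1/2)^15 = 16787178870 / 32768 = 8393589435/16384 ≈ 512304.042664.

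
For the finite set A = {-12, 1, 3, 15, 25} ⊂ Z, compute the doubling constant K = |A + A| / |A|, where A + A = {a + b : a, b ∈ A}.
K = |A + A| / |A| = 15/5 = 3

Enumerate A + A = {a + b : a, b ∈ A}. With |A| = 5, there are |A|^2 = 25 ordered sum pairs; collecting distinct values, A + A = {-24, -11, -9, 2, 3, 4, 6, 13, 16, 18, 26, 28, 30, 40, 50}, so |A + A| = 15. Thus K = 15/5 = 3. For comparison, the minimum possible |A + A| over all 5-element sets is 2·5 − 1 = 9 (so min K = 9/5), attained only by arithmetic progressions.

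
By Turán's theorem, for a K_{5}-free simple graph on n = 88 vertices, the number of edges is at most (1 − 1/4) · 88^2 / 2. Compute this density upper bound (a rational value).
Turán density bound = (3/4) · 88^2/2 = 2904

Turán's theorem: ex(n, K_{r+1}) is achieved by the complete r-partite Turán graph T(n, r) with parts as balanced as possible, and is at most (1 − 1/r) · n^2/2. For r = 4, n = 88: the density bound is (3/4) · 7744/2 = 2904. Since 4 ∣ 88, the Turán graph T(88, 4) has parts of equal size 22, and its edge count e(T(88, 4)) = 2904 attains the density bound exactly.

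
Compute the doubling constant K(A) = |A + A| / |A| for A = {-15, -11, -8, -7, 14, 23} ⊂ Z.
K = |A + A| / |A| = 20/6 = 10/3

Enumerate A + A = {a + b : a, b ∈ A}. With |A| = 6, there are |A|^2 = 36 ordered sum pairs; collecting distinct values, A + A = {-30, -26, -23, -22, -19, -18, -16, -15, -14, -1, 3, 6, 7, 8, 12, 15, 16, 28, 37, 46}, so |A + A| = 20. Thus K = 20/6 = 10/3. For comparison, the minimum possible |A + A| over all 6-element sets is 2·6 − 1 = 11 (so min K = 11/6), attained only by arithmetic progressions.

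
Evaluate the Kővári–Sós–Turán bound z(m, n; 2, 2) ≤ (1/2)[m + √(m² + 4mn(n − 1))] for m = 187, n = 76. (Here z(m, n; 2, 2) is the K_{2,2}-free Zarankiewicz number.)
z(187, 76; 2, 2) ≤ (1/2)[187 + √(187² + 4·187·76·75)] = (1/2)[187 + √4298569] = 1130.1495

Kővári–Sós–Turán: let r_1, ..., r_187 be the row sums and z = Σ r_i the total number of 1s. Each pair of columns can share at most one row with both entries 1 (else a 2×2 all-ones block appears), so Σ_i C(r_i, 2) ≤ C(76, 2) = 2850. By convexity Σ_i C(r_i, 2) ≥ 187·C(z/187, 2) = z(z − 187)/(2·187), giving z² − 187z − 187·76·75 ≤ 0 and hence z ≤ (1/2)[187 + √(34969 + 4·1065900)] = (1/2)[187 + √4298569] ≈ (1/2)(187 + 2073.2991) = 1130.1495.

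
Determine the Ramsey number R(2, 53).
R(2, 53) = 53

R(2, k) = k for all k ≥ 2: in a 2-colouring of K_k, either some edge is red (a red K_2) or all edges are blue (a blue K_k). And K_{52} coloured all-blue has no blue K_53, so R(2, 53) > 52. Hence R(2, 53) = 53.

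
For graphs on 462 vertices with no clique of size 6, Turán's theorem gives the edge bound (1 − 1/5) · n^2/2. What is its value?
Turán density bound = (4/5) · 462^2/2 = 426888/5 ≈ 85377.6

Turán's theorem: ex(n, K_{r+1}) is achieved by the complete r-partite Turán graph T(n, r) with parts as balanced as possible, and is at most (1 − 1/r) · n^2/2. For r = 5, n = 462: the density bound is (4/5) · 213444/2 = 426888/5 ≈ 85377.6. The integer-valued extremum is e(T(462, 5)) = 85377, which is strictly less than the density bound 426888/5 since 5 ∤ 462 (the parts of T(462, 5) cannot all be equal).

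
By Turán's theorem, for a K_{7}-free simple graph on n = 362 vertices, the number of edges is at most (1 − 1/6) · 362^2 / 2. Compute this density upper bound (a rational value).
Turán density bound = (5/6) · 362^2/2 = 163805/3 ≈ 54601.6667

Turán's theorem: ex(n, K_{r+1}) is achieved by the complete r-partite Turán graph T(n, r) with parts as balanced as possible, and is at most (1 − 1/r) · n^2/2. For r = 6, n = 362: the density bound is (5/6) · 131044/2 = 163805/3 ≈ 54601.6667. The integer-valued extremum is e(T(362, 6)) = 54601, which is strictly less than the density bound 163805/3 since 6 ∤ 362 (the parts of T(362, 6) cannot all be equal).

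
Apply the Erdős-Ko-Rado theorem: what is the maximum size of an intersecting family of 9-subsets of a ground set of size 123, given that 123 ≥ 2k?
max |F| = C(122, 8) = 962889794295

Erdős-Ko-Rado (1961): when n ≥ 2k, max |F| = C(n−1, k−1). The bound is attained by the star {A : i ∈ A} for any fixed i ∈ [n]. Here C(123−1, 9−1) = C(122, 8) = 962889794295.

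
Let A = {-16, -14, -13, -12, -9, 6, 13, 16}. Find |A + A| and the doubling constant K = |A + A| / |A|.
K = |A + A| / |A| = 30/8 = 15/4

Enumerate A + A = {a + b : a, b ∈ A}. With |A| = 8, there are |A|^2 = 64 ordered sum pairs; collecting distinct values, A + A = {-32, -30, -29, -28, -27, -26, -25, -24, -23, -22, -21, -18, -10, -8, -7, -6, -3, -1, 0, 1, 2, 3, 4, 7, 12, 19, 22, 26, 29, 32}, so |A + A| = 30. Thus K = 30/8 = 15/4. For comparison, the minimum possible |A + A| over all 8-element sets is 2·8 − 1 = 15 (so min K = 15/8), attained only by arithmetic progressions.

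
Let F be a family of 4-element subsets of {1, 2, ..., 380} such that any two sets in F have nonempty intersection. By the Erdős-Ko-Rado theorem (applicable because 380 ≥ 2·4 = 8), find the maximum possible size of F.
max |F| = C(379, 3) = 9001629

The Erdős-Ko-Rado theorem states: for n ≥ 2k, an intersecting family of k-subsets of an n-element set has size at most C(n − 1, k − 1), with equality for 'star' families {A ⊆ [n] : |A| = k, i ∈ A} (fix an element i). For n = 380, k = 4: C(379, 3) = 9001629.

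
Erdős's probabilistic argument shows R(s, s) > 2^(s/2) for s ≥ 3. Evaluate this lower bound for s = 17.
2^(17/2) = 362.0387; so R(17, 17) > 362.0387

Colour each edge of K_n uniformly at random with red/blue. The expected number of monochromatic K_17 is C(n, 17) · 2 · 2^(−C(17,2)). If C(n, 17) · 2^(1 − C(17,2)) < 1, then with positive probability no monochromatic K_17 exists, so R(17, 17) > n. The standard estimate C(n, 17) ≤ n^17/17! shows this inequality holds whenever n ≤ 2^(17/2) (since 17! · 2^(C(17,2) − 1) > 2^(17^2/2) ≥ n^17). Hence R(17, 17) > 2^(17/2) = 362.0387.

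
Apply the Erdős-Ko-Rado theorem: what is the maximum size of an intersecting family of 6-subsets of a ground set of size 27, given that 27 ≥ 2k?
max |F| = C(26, 5) = 65780

The Erdős-Ko-Rado theorem states: for n ≥ 2k, an intersecting family of k-subsets of an n-element set has size at most C(n − 1, k − 1), with equality for 'star' families {A ⊆ [n] : |A| = k, i ∈ A} (fix an element i). For n = 27, k = 6: C(26, 5) = 65780.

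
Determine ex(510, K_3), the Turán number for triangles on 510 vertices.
ex(510, K_3) = ⌊510^2/4⌋ = 65025

Mantel (1907): a triangle-free graph on n vertices has at most ⌊n^2/4⌋ edges, with equality for the complete bipartite graph K_{⌊n/2⌋, ⌈n/2⌉}. For n = 510: ⌊510^2/4⌋ = ⌊260100/4⌋ = 65025. The extremal graph is K_{255, 255}, which has 255·255 = 65025 edges.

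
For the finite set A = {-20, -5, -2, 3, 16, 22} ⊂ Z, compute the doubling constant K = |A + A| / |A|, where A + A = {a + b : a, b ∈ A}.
K = |A + A| / |A| = 20/6 = 10/3

Enumerate A + A = {a + b : a, b ∈ A}. With |A| = 6, there are |A|^2 = 36 ordered sum pairs; collecting distinct values, A + A = {-40, -25, -22, -17, -10, -7, -4, -2, 1, 2, 6, 11, 14, 17, 19, 20, 25, 32, 38, 44}, so |A + A| = 20. Thus K = 20/6 = 10/3. For comparison, the minimum possible |A + A| over all 6-element sets is 2·6 − 1 = 11 (so min K = 11/6), attained only by arithmetic progressions.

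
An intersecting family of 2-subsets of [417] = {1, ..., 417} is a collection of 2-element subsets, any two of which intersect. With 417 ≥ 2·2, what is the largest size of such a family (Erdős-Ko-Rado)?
max |F| = C(416, 1) = 416

Erdős-Ko-Rado (1961): when n ≥ 2k, max |F| = C(n−1, k−1). The bound is attained by the star {A : i ∈ A} for any fixed i ∈ [n]. Here C(417−1, 2−1) = C(416, 1) = 416.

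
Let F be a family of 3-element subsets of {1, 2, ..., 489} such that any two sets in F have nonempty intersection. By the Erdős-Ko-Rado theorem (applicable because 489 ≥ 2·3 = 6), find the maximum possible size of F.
max |F| = C(488, 2) = 118828

Erdős-Ko-Rado (1961): when n ≥ 2k, max |F| = C(n−1, k−1). The bound is attained by the star {A : i ∈ A} for any fixed i ∈ [n]. Here C(489−1, 3−1) = C(488, 2) = 118828.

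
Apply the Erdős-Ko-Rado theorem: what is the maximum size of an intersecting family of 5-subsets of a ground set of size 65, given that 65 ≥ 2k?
max |F| = C(64, 4) = 635376

The Erdős-Ko-Rado theorem states: for n ≥ 2k, an intersecting family of k-subsets of an n-element set has size at most C(n − 1, k − 1), with equality for 'star' families {A ⊆ [n] : |A| = k, i ∈ A} (fix an element i). For n = 65, k = 5: C(64, 4) = 635376.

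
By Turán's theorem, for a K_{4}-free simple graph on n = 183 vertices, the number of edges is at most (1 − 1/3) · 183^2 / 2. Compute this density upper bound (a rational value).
Turán density bound = (2/3) · 183^2/2 = 11163

Turán's theorem: ex(n, K_{r+1}) is achieved by the complete r-partite Turán graph T(n, r) with parts as balanced as possible, and is at most (1 − 1/r) · n^2/2. For r = 3, n = 183: the density bound is (2/3) · 33489/2 = 11163. Since 3 ∣ 183, the Turán graph T(183, 3) has parts of equal size 61, and its edge count e(T(183, 3)) = 11163 attains the density bound exactly.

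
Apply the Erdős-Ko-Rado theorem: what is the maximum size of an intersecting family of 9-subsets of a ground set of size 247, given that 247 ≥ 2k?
max |F| = C(246, 8) = 296495645312790

Erdős-Ko-Rado (1961): when n ≥ 2k, max |F| = C(n−1, k−1). The bound is attained by the star {A : i ∈ A} for any fixed i ∈ [n]. Here C(247−1, 9−1) = C(246, 8) = 296495645312790.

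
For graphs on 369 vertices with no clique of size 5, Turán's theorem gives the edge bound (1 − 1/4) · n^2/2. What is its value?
Turán density bound = (3/4) · 369^2/2 = 408483/8 ≈ 51060.375

Turán's theorem: ex(n, K_{r+1}) is achieved by the complete r-partite Turán graph T(n, r) with parts as balanced as possible, and is at most (1 − 1/r) · n^2/2. For r = 4, n = 369: the density bound is (3/4) · 136161/2 = 408483/8 ≈ 51060.375. The integer-valued extremum is e(T(369, 4)) = 51060, which is strictly less than the density bound 408483/8 since 4 ∤ 369 (the parts of T(369, 4) cannot all be equal).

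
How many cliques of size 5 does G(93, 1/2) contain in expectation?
E[# K_5] = C(93, 5) · (1/2)^C(5, 2) = 51971283 / 2^10 ≈ 50753.206055

For each 5-subset S of vertices (there are C(93, 5) = 51971283 such S), let X_S = 1 if S induces a K_5 (all C(5, 2) = 10 edges present). Then P(X_S = 1) = (1/2)^10 = 1/1024. By linearity of expectation, E[# K_5] = C(93, 5) · (1/2)^10 = 51971283 / 1024 ≈ 50753.206055.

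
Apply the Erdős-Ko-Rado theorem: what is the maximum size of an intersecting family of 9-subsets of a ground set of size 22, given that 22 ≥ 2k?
max |F| = C(21, 8) = 203490

The Erdős-Ko-Rado theorem states: for n ≥ 2k, an intersecting family of k-subsets of an n-element set has size at most C(n − 1, k − 1), with equality for 'star' families {A ⊆ [n] : |A| = k, i ∈ A} (fix an element i). For n = 22, k = 9: C(21, 8) = 203490.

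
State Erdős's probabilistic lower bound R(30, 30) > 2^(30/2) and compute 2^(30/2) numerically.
2^(30/2) = 32768; so R(30, 30) > 32768

Colour each edge of K_n uniformly at random with red/blue. The expected number of monochromatic K_30 is C(n, 30) · 2 · 2^(−C(30,2)). If C(n, 30) · 2^(1 − C(30,2)) < 1, then with positive probability no monochromatic K_30 exists, so R(30, 30) > n. The standard estimate C(n, 30) ≤ n^30/30! shows this inequality holds whenever n ≤ 2^(30/2) (since 30! · 2^(C(30,2) − 1) > 2^(30^2/2) ≥ n^30). Hence R(30, 30) > 2^(30/2) = 32768.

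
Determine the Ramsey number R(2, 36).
R(2, 36) = 36

R(2, k) = k for all k ≥ 2: in a 2-colouring of K_k, either some edge is red (a red K_2) or all edges are blue (a blue K_k). And K_{35} coloured all-blue has no blue K_36, so R(2, 36) > 35. Hence R(2, 36) = 36.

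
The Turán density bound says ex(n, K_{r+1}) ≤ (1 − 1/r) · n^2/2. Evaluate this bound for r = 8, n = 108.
Turán density bound = (7/8) · 108^2/2 = 5103

Turán's theorem: ex(n, K_{r+1}) is achieved by the complete r-partite Turán graph T(n, r) with parts as balanced as possible, and is at most (1 − 1/r) · n^2/2. For r = 8, n = 108: the density bound is (7/8) · 11664/2 = 5103. The integer-valued extremum is e(T(108, 8)) = 5102, which is strictly less than the density bound 5103 since 8 ∤ 108 (the parts of T(108, 8) cannot all be equal).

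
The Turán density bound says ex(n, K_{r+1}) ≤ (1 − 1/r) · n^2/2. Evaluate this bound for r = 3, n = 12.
Turán density bound = (2/3) · 12^2/2 = 48

Turán's theorem: ex(n, K_{r+1}) is achieved by the complete r-partite Turán graph T(n, r) with parts as balanced as possible, and is at most (1 − 1/r) · n^2/2. For r = 3, n = 12: the density bound is (2/3) · 144/2 = 48. Since 3 ∣ 12, the Turán graph T(12, 3) has parts of equal size 4, and its edge count e(T(12, 3)) = 48 attains the density bound exactly.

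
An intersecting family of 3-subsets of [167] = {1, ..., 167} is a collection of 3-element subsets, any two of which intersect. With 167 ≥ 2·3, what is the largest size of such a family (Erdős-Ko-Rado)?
max |F| = C(166, 2) = 13695

The Erdős-Ko-Rado theorem states: for n ≥ 2k, an intersecting family of k-subsets of an n-element set has size at most C(n − 1, k − 1), with equality for 'star' families {A ⊆ [n] : |A| = k, i ∈ A} (fix an element i). For n = 167, k = 3: C(166, 2) = 13695.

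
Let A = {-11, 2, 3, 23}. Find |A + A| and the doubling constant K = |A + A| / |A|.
K = |A + A| / |A| = 10/4 = 5/2

Enumerate A + A = {a + b : a, b ∈ A}. With |A| = 4, there are |A|^2 = 16 ordered sum pairs; collecting distinct values, A + A = {-22, -9, -8, 4, 5, 6, 12, 25, 26, 46}, so |A + A| = 10. Thus K = 10/4 = 5/2. For comparison, the minimum possible |A + A| over all 4-element sets is 2·4 − 1 = 7 (so min K = 7/4), attained only by arithmetic progressions.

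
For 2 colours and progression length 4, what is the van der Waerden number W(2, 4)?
W(2, 4) = 35

This is a classical value, W(2, 4) = 35, established by combining an explicit 2-colouring of {1, ..., 34} with no monochromatic 4-AP (giving the lower bound W(2, 4) > 34) and a finite case analysis / exhaustive computer search showing every 2-colouring of {1, ..., 35} has such an AP.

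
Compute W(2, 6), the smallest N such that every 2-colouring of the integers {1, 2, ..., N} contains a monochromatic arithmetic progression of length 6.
W(2, 6) = 1132

This is a classical value, W(2, 6) = 1132, established by combining an explicit 2-colouring of {1, ..., 1131} with no monochromatic 6-AP (giving the lower bound W(2, 6) > 1131) and a finite case analysis / exhaustive computer search showing every 2-colouring of {1, ..., 1132} has such an AP.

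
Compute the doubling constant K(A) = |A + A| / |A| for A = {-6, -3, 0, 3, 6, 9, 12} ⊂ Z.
K = |A + A| / |A| = 13/7

Enumerate A + A = {a + b : a, b ∈ A}. With |A| = 7, there are |A|^2 = 49 ordered sum pairs; collecting distinct values, A + A = {-12, -9, -6, -3, 0, 3, 6, 9, 12, 15, 18, 21, 24}, so |A + A| = 13. Thus K = 13/7. Here |A + A| = 2|A| − 1 = 13, the minimum possible — so K = 13/7 is minimal, which holds iff A is an arithmetic progression.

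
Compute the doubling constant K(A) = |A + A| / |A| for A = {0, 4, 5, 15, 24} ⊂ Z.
K = |A + A| / |A| = 15/5 = 3

Enumerate A + A = {a + b : a, b ∈ A}. With |A| = 5, there are |A|^2 = 25 ordered sum pairs; collecting distinct values, A + A = {0, 4, 5, 8, 9, 10, 15, 19, 20, 24, 28, 29, 30, 39, 48}, so |A + A| = 15. Thus K = 15/5 = 3. For comparison, the minimum possible |A + A| over all 5-element sets is 2·5 − 1 = 9 (so min K = 9/5), attained only by arithmetic progressions.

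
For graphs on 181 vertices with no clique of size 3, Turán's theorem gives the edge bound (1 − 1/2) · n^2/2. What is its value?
Turán density bound = (1/2) · 181^2/2 = 32761/4 ≈ 8190.25

Turán's theorem: ex(n, K_{r+1}) is achieved by the complete r-partite Turán graph T(n, r) with parts as balanced as possible, and is at most (1 − 1/r) · n^2/2. For r = 2, n = 181: the density bound is (1/2) · 32761/2 = 32761/4 ≈ 8190.25. The integer-valued extremum is e(T(181, 2)) = 8190, which is strictly less than the density bound 32761/4 since 2 ∤ 181 (the parts of T(181, 2) cannot all be equal).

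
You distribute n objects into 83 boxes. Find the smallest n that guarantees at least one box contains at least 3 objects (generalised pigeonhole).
n = (3 − 1)·83 + 1 = 167

By the generalised pigeonhole principle, to guarantee some box contains ≥ r objects we need more than (r − 1) · k objects total. Threshold: n = (r − 1) · k + 1. With r = 3 and k = 83: n = 2 · 83 + 1 = 166 + 1 = 167. For n = 166 = 2 · 83, we can put exactly 2 objects in every box, avoiding 3 in any single one — so 167 is tight.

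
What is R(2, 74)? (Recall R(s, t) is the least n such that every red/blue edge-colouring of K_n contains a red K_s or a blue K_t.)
R(2, 74) = 74

R(2, k) = k for all k ≥ 2: in a 2-colouring of K_k, either some edge is red (a red K_2) or all edges are blue (a blue K_k). And K_{73} coloured all-blue has no blue K_74, so R(2, 74) > 73. Hence R(2, 74) = 74.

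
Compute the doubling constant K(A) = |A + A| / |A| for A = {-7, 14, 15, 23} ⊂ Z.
K = |A + A| / |A| = 10/4 = 5/2

Enumerate A + A = {a + b : a, b ∈ A}. With |A| = 4, there are |A|^2 = 16 ordered sum pairs; collecting distinct values, A + A = {-14, 7, 8, 16, 28, 29, 30, 37, 38, 46}, so |A + A| = 10. Thus K = 10/4 = 5/2. For comparison, the minimum possible |A + A| over all 4-element sets is 2·4 − 1 = 7 (so min K = 7/4), attained only by arithmetic progressions.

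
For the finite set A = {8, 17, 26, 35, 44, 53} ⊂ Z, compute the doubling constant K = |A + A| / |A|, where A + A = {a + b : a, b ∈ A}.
K = |A + A| / |A| = 11/6

Enumerate A + A = {a + b : a, b ∈ A}. With |A| = 6, there are |A|^2 = 36 ordered sum pairs; collecting distinct values, A + A = {16, 25, 34, 43, 52, 61, 70, 79, 88, 97, 106}, so |A + A| = 11. Thus K = 11/6. Here |A + A| = 2|A| − 1 = 11, the minimum possible — so K = 11/6 is minimal, which holds iff A is an arithmetic progression.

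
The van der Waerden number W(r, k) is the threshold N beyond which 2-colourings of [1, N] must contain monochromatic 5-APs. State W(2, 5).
W(2, 5) = 178

W(2, 5) = 178. The lower bound W(2, 5) > 177 comes from an explicit good 2-colouring of [1, 177]; the upper bound W(2, 5) ≤ 178 was verified by exhaustive search over 2-colourings of [1, 178].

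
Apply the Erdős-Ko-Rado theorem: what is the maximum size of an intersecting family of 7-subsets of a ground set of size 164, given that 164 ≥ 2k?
max |F| = C(163, 6) = 23733959256

Erdős-Ko-Rado (1961): when n ≥ 2k, max |F| = C(n−1, k−1). The bound is attained by the star {A : i ∈ A} for any fixed i ∈ [n]. Here C(164−1, 7−1) = C(163, 6) = 23733959256.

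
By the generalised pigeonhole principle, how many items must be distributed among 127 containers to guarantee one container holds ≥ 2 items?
n = (2 − 1)·127 + 1 = 128

By the generalised pigeonhole principle, to guarantee some box contains ≥ r objects we need more than (r − 1) · k objects total. Threshold: n = (r − 1) · k + 1. With r = 2 and k = 127: n = 1 · 127 + 1 = 127 + 1 = 128. For n = 127 = 1 · 127, we can put exactly 1 objects in every box, avoiding 2 in any single one — so 128 is tight.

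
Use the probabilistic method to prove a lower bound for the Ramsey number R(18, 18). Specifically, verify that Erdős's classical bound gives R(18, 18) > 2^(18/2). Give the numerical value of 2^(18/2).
2^(18/2) = 512; so R(18, 18) > 512

Colour each edge of K_n uniformly at random with red/blue. The expected number of monochromatic K_18 is C(n, 18) · 2 · 2^(−C(18,2)). If C(n, 18) · 2^(1 − C(18,2)) < 1, then with positive probability no monochromatic K_18 exists, so R(18, 18) > n. The standard estimate C(n, 18) ≤ n^18/18! shows this inequality holds whenever n ≤ 2^(18/2) (since 18! · 2^(C(18,2) − 1) > 2^(18^2/2) ≥ n^18). Hence R(18, 18) > 2^(18/2) = 512.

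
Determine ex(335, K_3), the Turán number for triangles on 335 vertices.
ex(335, K_3) = ⌊335^2/4⌋ = 28056

Mantel (1907): a triangle-free graph on n vertices has at most ⌊n^2/4⌋ edges, with equality for the complete bipartite graph K_{⌊n/2⌋, ⌈n/2⌉}. For n = 335: ⌊335^2/4⌋ = ⌊112225/4⌋ = 28056. The extremal graph is K_{167, 168}, which has 167·168 = 28056 edges.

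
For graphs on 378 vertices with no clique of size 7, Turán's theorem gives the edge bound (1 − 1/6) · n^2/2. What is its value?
Turán density bound = (5/6) · 378^2/2 = 59535

Turán's theorem: ex(n, K_{r+1}) is achieved by the complete r-partite Turán graph T(n, r) with parts as balanced as possible, and is at most (1 − 1/r) · n^2/2. For r = 6, n = 378: the density bound is (5/6) · 142884/2 = 59535. Since 6 ∣ 378, the Turán graph T(378, 6) has parts of equal size 63, and its edge count e(T(378, 6)) = 59535 attains the density bound exactly.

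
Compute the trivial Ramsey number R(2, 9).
R(2, 9) = 9

R(2, k) = k for all k ≥ 2: in a 2-colouring of K_k, either some edge is red (a red K_2) or all edges are blue (a blue K_k). And K_{8} coloured all-blue has no blue K_9, so R(2, 9) > 8. Hence R(2, 9) = 9.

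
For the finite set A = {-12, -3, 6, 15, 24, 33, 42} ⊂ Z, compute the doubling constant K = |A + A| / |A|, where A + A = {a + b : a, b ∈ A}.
K = |A + A| / |A| = 13/7

Enumerate A + A = {a + b : a, b ∈ A}. With |A| = 7, there are |A|^2 = 49 ordered sum pairs; collecting distinct values, A + A = {-24, -15, -6, 3, 12, 21, 30, 39, 48, 57, 66, 75, 84}, so |A + A| = 13. Thus K = 13/7. Here |A + A| = 2|A| − 1 = 13, the minimum possible — so K = 13/7 is minimal, which holds iff A is an arithmetic progression.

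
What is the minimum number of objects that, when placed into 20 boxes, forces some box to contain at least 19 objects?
n = (19 − 1)·20 + 1 = 361

By the generalised pigeonhole principle, to guarantee some box contains ≥ r objects we need more than (r − 1) · k objects total. Threshold: n = (r − 1) · k + 1. With r = 19 and k = 20: n = 18 · 20 + 1 = 360 + 1 = 361. For n = 360 = 18 · 20, we can put exactly 18 objects in every box, avoiding 19 in any single one — so 361 is tight.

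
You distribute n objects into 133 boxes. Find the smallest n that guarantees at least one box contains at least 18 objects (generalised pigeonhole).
n = (18 − 1)·133 + 1 = 2262

By the generalised pigeonhole principle, to guarantee some box contains ≥ r objects we need more than (r − 1) · k objects total. Threshold: n = (r − 1) · k + 1. With r = 18 and k = 133: n = 17 · 133 + 1 = 2261 + 1 = 2262. For n = 2261 = 17 · 133, we can put exactly 17 objects in every box, avoiding 18 in any single one — so 2262 is tight.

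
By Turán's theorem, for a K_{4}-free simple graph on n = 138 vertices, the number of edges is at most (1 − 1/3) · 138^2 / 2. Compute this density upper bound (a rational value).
Turán density bound = (2/3) · 138^2/2 = 6348

Turán's theorem: ex(n, K_{r+1}) is achieved by the complete r-partite Turán graph T(n, r) with parts as balanced as possible, and is at most (1 − 1/r) · n^2/2. For r = 3, n = 138: the density bound is (2/3) · 19044/2 = 6348. Since 3 ∣ 138, the Turán graph T(138, 3) has parts of equal size 46, and its edge count e(T(138, 3)) = 6348 attains the density bound exactly.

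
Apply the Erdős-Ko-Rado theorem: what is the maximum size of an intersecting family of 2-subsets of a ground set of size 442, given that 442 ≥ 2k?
max |F| = C(441, 1) = 441

Erdős-Ko-Rado (1961): when n ≥ 2k, max |F| = C(n−1, k−1). The bound is attained by the star {A : i ∈ A} for any fixed i ∈ [n]. Here C(442−1, 2−1) = C(441, 1) = 441.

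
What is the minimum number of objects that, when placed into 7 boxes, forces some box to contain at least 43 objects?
n = (43 − 1)·7 + 1 = 295

By the generalised pigeonhole principle, to guarantee some box contains ≥ r objects we need more than (r − 1) · k objects total. Threshold: n = (r − 1) · k + 1. With r = 43 and k = 7: n = 42 · 7 + 1 = 294 + 1 = 295. For n = 294 = 42 · 7, we can put exactly 42 objects in every box, avoiding 43 in any single one — so 295 is tight.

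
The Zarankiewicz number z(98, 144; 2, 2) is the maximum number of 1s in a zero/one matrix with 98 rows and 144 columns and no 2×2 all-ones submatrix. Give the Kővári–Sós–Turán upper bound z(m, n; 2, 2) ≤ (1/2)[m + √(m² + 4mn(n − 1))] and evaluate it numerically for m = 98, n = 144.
z(98, 144; 2, 2) ≤ (1/2)[98 + √(98² + 4·98·144·143)] = (1/2)[98 + √8081668] = 1470.4137

Kővári–Sós–Turán: let r_1, ..., r_98 be the row sums and z = Σ r_i the total number of 1s. Each pair of columns can share at most one row with both entries 1 (else a 2×2 all-ones block appears), so Σ_i C(r_i, 2) ≤ C(144, 2) = 10296. By convexity Σ_i C(r_i, 2) ≥ 98·C(z/98, 2) = z(z − 98)/(2·98), giving z² − 98z − 98·144·143 ≤ 0 and hence z ≤ (1/2)[98 + √(9604 + 4·2018016)] = (1/2)[98 + √8081668] ≈ (1/2)(98 + 2842.8275) = 1470.4137.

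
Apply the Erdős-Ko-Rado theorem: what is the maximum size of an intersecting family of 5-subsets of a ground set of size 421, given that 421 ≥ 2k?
max |F| = C(420, 4) = 1278098745

The Erdős-Ko-Rado theorem states: for n ≥ 2k, an intersecting family of k-subsets of an n-element set has size at most C(n − 1, k − 1), with equality for 'star' families {A ⊆ [n] : |A| = k, i ∈ A} (fix an element i). For n = 421, k = 5: C(420, 4) = 1278098745.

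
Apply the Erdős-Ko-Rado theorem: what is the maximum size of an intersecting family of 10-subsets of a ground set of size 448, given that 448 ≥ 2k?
max |F| = C(447, 9) = 1810523273387323495

Erdős-Ko-Rado (1961): when n ≥ 2k, max |F| = C(n−1, k−1). The bound is attained by the star {A : i ∈ A} for any fixed i ∈ [n]. Here C(448−1, 10−1) = C(447, 9) = 1810523273387323495.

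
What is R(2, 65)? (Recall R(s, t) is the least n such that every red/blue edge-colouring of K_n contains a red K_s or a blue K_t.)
R(2, 65) = 65

R(2, k) = k for all k ≥ 2: in a 2-colouring of K_k, either some edge is red (a red K_2) or all edges are blue (a blue K_k). And K_{64} coloured all-blue has no blue K_65, so R(2, 65) > 64. Hence R(2, 65) = 65.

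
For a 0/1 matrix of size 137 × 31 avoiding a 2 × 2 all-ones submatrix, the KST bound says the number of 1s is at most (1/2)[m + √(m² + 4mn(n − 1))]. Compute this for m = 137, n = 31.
z(137, 31; 2, 2) ≤ (1/2)[137 + √(137² + 4·137·31·30)] = (1/2)[137 + √528409] = 431.9587

Kővári–Sós–Turán: let r_1, ..., r_137 be the row sums and z = Σ r_i the total number of 1s. Each pair of columns can share at most one row with both entries 1 (else a 2×2 all-ones block appears), so Σ_i C(r_i, 2) ≤ C(31, 2) = 465. By convexity Σ_i C(r_i, 2) ≥ 137·C(z/137, 2) = z(z − 137)/(2·137), giving z² − 137z − 137·31·30 ≤ 0 and hence z ≤ (1/2)[137 + √(18769 + 4·127410)] = (1/2)[137 + √528409] ≈ (1/2)(137 + 726.9175) = 431.9587.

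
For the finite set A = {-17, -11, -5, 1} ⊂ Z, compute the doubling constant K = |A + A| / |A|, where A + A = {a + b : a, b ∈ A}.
K = |A + A| / |A| = 7/4

Enumerate A + A = {a + b : a, b ∈ A}. With |A| = 4, there are |A|^2 = 16 ordered sum pairs; collecting distinct values, A + A = {-34, -28, -22, -16, -10, -4, 2}, so |A + A| = 7. Thus K = 7/4. Here |A + A| = 2|A| − 1 = 7, the minimum possible — so K = 7/4 is minimal, which holds iff A is an arithmetic progression.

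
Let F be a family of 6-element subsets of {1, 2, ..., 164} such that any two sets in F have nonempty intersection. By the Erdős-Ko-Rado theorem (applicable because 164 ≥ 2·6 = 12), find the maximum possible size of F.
max |F| = C(163, 5) = 901289592

Erdős-Ko-Rado (1961): when n ≥ 2k, max |F| = C(n−1, k−1). The bound is attained by the star {A : i ∈ A} for any fixed i ∈ [n]. Here C(164−1, 6−1) = C(163, 5) = 901289592.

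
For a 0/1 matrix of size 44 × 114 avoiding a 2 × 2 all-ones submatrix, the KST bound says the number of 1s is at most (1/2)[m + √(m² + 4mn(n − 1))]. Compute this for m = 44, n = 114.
z(44, 114; 2, 2) ≤ (1/2)[44 + √(44² + 4·44·114·113)] = (1/2)[44 + √2269168] = 775.1879

Kővári–Sós–Turán: let r_1, ..., r_44 be the row sums and z = Σ r_i the total number of 1s. Each pair of columns can share at most one row with both entries 1 (else a 2×2 all-ones block appears), so Σ_i C(r_i, 2) ≤ C(114, 2) = 6441. By convexity Σ_i C(r_i, 2) ≥ 44·C(z/44, 2) = z(z − 44)/(2·44), giving z² − 44z − 44·114·113 ≤ 0 and hence z ≤ (1/2)[44 + √(1936 + 4·566808)] = (1/2)[44 + √2269168] ≈ (1/2)(44 + 1506.3758) = 775.1879.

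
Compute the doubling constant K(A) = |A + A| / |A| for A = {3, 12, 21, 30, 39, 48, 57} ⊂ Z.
K = |A + A| / |A| = 13/7

Enumerate A + A = {a + b : a, b ∈ A}. With |A| = 7, there are |A|^2 = 49 ordered sum pairs; collecting distinct values, A + A = {6, 15, 24, 33, 42, 51, 60, 69, 78, 87, 96, 105, 114}, so |A + A| = 13. Thus K = 13/7. Here |A + A| = 2|A| − 1 = 13, the minimum possible — so K = 13/7 is minimal, which holds iff A is an arithmetic progression.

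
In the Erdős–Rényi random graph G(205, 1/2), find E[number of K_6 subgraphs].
E[# K_6] = C(205, 6) · (1/2)^C(6, 2) = 95746959700 / 2^15 = 23936739925/8192 ≈ 2921965.322876

For each 6-subset S of vertices (there are C(205, 6) = 95746959700 such S), let X_S = 1 if S induces a K_6 (all C(6, 2) = 15 edges present). Then P(X_S = 1) = (1/2)^15 = 1/32768. By linearity of expectation, E[# K_6] = C(205, 6) · (1/2)^15 = 95746959700 / 32768 = 23936739925/8192 ≈ 2921965.322876.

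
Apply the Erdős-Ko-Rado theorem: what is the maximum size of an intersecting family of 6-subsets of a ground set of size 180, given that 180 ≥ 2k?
max |F| = C(179, 5) = 1447490660

The Erdős-Ko-Rado theorem states: for n ≥ 2k, an intersecting family of k-subsets of an n-element set has size at most C(n − 1, k − 1), with equality for 'star' families {A ⊆ [n] : |A| = k, i ∈ A} (fix an element i). For n = 180, k = 6: C(179, 5) = 1447490660.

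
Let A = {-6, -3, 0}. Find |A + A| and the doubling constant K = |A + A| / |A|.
K = |A + A| / |A| = 5/3

Enumerate A + A = {a + b : a, b ∈ A}. With |A| = 3, there are |A|^2 = 9 ordered sum pairs; collecting distinct values, A + A = {-12, -9, -6, -3, 0}, so |A + A| = 5. Thus K = 5/3. Here |A + A| = 2|A| − 1 = 5, the minimum possible — so K = 5/3 is minimal, which holds iff A is an arithmetic progression.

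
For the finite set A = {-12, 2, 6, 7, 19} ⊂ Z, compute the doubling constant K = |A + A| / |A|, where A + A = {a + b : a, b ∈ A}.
K = |A + A| / |A| = 15/5 = 3

Enumerate A + A = {a + b : a, b ∈ A}. With |A| = 5, there are |A|^2 = 25 ordered sum pairs; collecting distinct values, A + A = {-24, -10, -6, -5, 4, 7, 8, 9, 12, 13, 14, 21, 25, 26, 38}, so |A + A| = 15. Thus K = 15/5 = 3. For comparison, the minimum possible |A + A| over all 5-element sets is 2·5 − 1 = 9 (so min K = 9/5), attained only by arithmetic progressions.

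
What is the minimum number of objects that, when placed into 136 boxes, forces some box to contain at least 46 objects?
n = (46 − 1)·136 + 1 = 6121

By the generalised pigeonhole principle, to guarantee some box contains ≥ r objects we need more than (r − 1) · k objects total. Threshold: n = (r − 1) · k + 1. With r = 46 and k = 136: n = 45 · 136 + 1 = 6120 + 1 = 6121. For n = 6120 = 45 · 136, we can put exactly 45 objects in every box, avoiding 46 in any single one — so 6121 is tight.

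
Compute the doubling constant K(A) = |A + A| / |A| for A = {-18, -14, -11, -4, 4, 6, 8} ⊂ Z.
K = |A + A| / |A| = 24/7

Enumerate A + A = {a + b : a, b ∈ A}. With |A| = 7, there are |A|^2 = 49 ordered sum pairs; collecting distinct values, A + A = {-36, -32, -29, -28, -25, -22, -18, -15, -14, -12, -10, -8, -7, -6, -5, -3, 0, 2, 4, 8, 10, 12, 14, 16}, so |A + A| = 24. Thus K = 24/7. For comparison, the minimum possible |A + A| over all 7-element sets is 2·7 − 1 = 13 (so min K = 13/7), attained only by arithmetic progressions.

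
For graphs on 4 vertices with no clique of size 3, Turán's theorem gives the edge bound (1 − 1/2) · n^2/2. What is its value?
Turán density bound = (1/2) · 4^2/2 = 4

Turán's theorem: ex(n, K_{r+1}) is achieved by the complete r-partite Turán graph T(n, r) with parts as balanced as possible, and is at most (1 − 1/r) · n^2/2. For r = 2, n = 4: the density bound is (1/2) · 16/2 = 4. Since 2 ∣ 4, the Turán graph T(4, 2) has parts of equal size 2, and its edge count e(T(4, 2)) = 4 attains the density bound exactly.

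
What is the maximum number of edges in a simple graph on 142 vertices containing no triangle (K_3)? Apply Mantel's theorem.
ex(142, K_3) = ⌊142^2/4⌋ = 5041

Mantel (1907): a triangle-free graph on n vertices has at most ⌊n^2/4⌋ edges, with equality for the complete bipartite graph K_{⌊n/2⌋, ⌈n/2⌉}. For n = 142: ⌊142^2/4⌋ = ⌊20164/4⌋ = 5041. The extremal graph is K_{71, 71}, which has 71·71 = 5041 edges.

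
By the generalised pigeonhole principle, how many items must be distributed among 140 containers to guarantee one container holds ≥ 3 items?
n = (3 − 1)·140 + 1 = 281

By the generalised pigeonhole principle, to guarantee some box contains ≥ r objects we need more than (r − 1) · k objects total. Threshold: n = (r − 1) · k + 1. With r = 3 and k = 140: n = 2 · 140 + 1 = 280 + 1 = 281. For n = 280 = 2 · 140, we can put exactly 2 objects in every box, avoiding 3 in any single one — so 281 is tight.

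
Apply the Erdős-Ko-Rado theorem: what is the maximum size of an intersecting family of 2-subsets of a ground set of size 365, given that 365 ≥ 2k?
max |F| = C(364, 1) = 364

Erdős-Ko-Rado (1961): when n ≥ 2k, max |F| = C(n−1, k−1). The bound is attained by the star {A : i ∈ A} for any fixed i ∈ [n]. Here C(365−1, 2−1) = C(364, 1) = 364.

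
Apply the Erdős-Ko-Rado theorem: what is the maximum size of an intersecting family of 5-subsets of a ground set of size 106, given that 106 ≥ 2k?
max |F| = C(105, 4) = 4780230

The Erdős-Ko-Rado theorem states: for n ≥ 2k, an intersecting family of k-subsets of an n-element set has size at most C(n − 1, k − 1), with equality for 'star' families {A ⊆ [n] : |A| = k, i ∈ A} (fix an element i). For n = 106, k = 5: C(105, 4) = 4780230.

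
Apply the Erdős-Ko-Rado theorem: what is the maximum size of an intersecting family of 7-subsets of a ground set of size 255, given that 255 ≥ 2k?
max |F| = C(254, 6) = 351427189575

Erdős-Ko-Rado (1961): when n ≥ 2k, max |F| = C(n−1, k−1). The bound is attained by the star {A : i ∈ A} for any fixed i ∈ [n]. Here C(255−1, 7−1) = C(254, 6) = 351427189575.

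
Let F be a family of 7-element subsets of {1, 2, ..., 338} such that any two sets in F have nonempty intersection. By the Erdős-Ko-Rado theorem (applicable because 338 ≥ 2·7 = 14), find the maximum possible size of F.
max |F| = C(337, 6) = 1945406098104

The Erdős-Ko-Rado theorem states: for n ≥ 2k, an intersecting family of k-subsets of an n-element set has size at most C(n − 1, k − 1), with equality for 'star' families {A ⊆ [n] : |A| = k, i ∈ A} (fix an element i). For n = 338, k = 7: C(337, 6) = 1945406098104.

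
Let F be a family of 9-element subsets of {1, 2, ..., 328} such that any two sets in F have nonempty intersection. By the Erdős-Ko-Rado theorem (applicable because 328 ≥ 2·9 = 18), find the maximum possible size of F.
max |F| = C(327, 8) = 2974312561170600

Erdős-Ko-Rado (1961): when n ≥ 2k, max |F| = C(n−1, k−1). The bound is attained by the star {A : i ∈ A} for any fixed i ∈ [n]. Here C(328−1, 9−1) = C(327, 8) = 2974312561170600.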